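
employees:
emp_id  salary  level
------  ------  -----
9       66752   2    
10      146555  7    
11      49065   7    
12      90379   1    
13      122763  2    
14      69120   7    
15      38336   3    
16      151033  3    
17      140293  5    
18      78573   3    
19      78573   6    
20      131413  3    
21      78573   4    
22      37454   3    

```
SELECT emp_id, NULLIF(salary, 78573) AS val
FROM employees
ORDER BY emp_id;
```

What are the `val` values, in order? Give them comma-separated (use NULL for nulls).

emp_id=9: salary=66752 vs 78573: differ → 66752
emp_id=10: salary=146555 vs 78573: differ → 146555
emp_id=11: salary=49065 vs 78573: differ → 49065
emp_id=12: salary=90379 vs 78573: differ → 90379
emp_id=13: salary=122763 vs 78573: differ → 122763
emp_id=14: salary=69120 vs 78573: differ → 69120
emp_id=15: salary=38336 vs 78573: differ → 38336
emp_id=16: salary=151033 vs 78573: differ → 151033
emp_id=17: salary=140293 vs 78573: differ → 140293
emp_id=18: salary=78573 vs 78573: equal → NULL
emp_id=19: salary=78573 vs 78573: equal → NULL
emp_id=20: salary=131413 vs 78573: differ → 131413
emp_id=21: salary=78573 vs 78573: equal → NULL
emp_id=22: salary=37454 vs 78573: differ → 37454

66752, 146555, 49065, 90379, 122763, 69120, 38336, 151033, 140293, NULL, NULL, 131413, NULL, 37454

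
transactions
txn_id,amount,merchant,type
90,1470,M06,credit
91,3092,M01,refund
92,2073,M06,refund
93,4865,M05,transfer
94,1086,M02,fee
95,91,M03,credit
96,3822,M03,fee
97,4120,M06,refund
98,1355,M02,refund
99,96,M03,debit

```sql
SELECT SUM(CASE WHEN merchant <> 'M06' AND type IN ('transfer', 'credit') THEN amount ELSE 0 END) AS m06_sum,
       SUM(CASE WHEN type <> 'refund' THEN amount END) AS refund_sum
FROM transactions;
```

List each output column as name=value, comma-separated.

m06_sum=4956, refund_sum=11430

[m06_sum: merchant <> 'M06' AND type IN ('transfer', 'credit')]
txn_id=90: ✗
txn_id=91: ✗
txn_id=92: ✗
txn_id=93: ✓ → 4865
txn_id=94: ✗
txn_id=95: ✓ → 91
txn_id=96: ✗
txn_id=97: ✗
txn_id=98: ✗
txn_id=99: ✗
m06_sum = 4865 + 91 = 4956
—
[refund_sum: type <> 'refund']
txn_id=90: ✓ → 1470
txn_id=91: ✗
txn_id=92: ✗
txn_id=93: ✓ → 4865
txn_id=94: ✓ → 1086
txn_id=95: ✓ → 91
txn_id=96: ✓ → 3822
txn_id=97: ✗
txn_id=98: ✗
txn_id=99: ✓ → 96
refund_sum = 1470 + 4865 + 1086 + 91 + 3822 + 96 = 11430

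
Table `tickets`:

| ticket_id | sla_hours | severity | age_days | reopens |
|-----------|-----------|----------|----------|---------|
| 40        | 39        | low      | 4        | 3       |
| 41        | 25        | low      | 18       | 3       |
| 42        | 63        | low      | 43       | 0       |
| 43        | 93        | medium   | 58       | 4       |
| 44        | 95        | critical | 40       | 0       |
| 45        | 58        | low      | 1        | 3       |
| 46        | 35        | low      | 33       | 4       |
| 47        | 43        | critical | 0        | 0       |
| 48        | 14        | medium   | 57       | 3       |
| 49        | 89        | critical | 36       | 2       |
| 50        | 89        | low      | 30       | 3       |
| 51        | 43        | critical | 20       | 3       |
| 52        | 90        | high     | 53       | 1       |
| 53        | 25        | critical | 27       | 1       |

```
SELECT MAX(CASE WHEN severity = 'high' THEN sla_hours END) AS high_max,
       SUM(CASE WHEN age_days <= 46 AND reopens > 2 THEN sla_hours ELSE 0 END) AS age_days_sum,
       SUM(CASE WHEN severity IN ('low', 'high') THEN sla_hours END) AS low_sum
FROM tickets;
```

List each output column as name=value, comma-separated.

high_max=90, age_days_sum=289, low_sum=399

[high_max: severity = 'high']
ticket_id=40: ✗
ticket_id=41: ✗
ticket_id=42: ✗
ticket_id=43: ✗
ticket_id=44: ✗
ticket_id=45: ✗
ticket_id=46: ✗
ticket_id=47: ✗
ticket_id=48: ✗
ticket_id=49: ✗
ticket_id=50: ✗
ticket_id=51: ✗
ticket_id=52: ✓ → 90
ticket_id=53: ✗
high_max = MAX(90) = 90
—
[age_days_sum: age_days <= 46 AND reopens > 2]
ticket_id=40: ✓ → 39
ticket_id=41: ✓ → 25
ticket_id=42: ✗
ticket_id=43: ✗
ticket_id=44: ✗
ticket_id=45: ✓ → 58
ticket_id=46: ✓ → 35
ticket_id=47: ✗
ticket_id=48: ✗
ticket_id=49: ✗
ticket_id=50: ✓ → 89
ticket_id=51: ✓ → 43
ticket_id=52: ✗
ticket_id=53: ✗
age_days_sum = 39 + 25 + 58 + 35 + 89 + 43 = 289
—
[low_sum: severity IN ('low', 'high')]
ticket_id=40: ✓ → 39
ticket_id=41: ✓ → 25
ticket_id=42: ✓ → 63
ticket_id=43: ✗
ticket_id=44: ✗
ticket_id=45: ✓ → 58
ticket_id=46: ✓ → 35
ticket_id=47: ✗
ticket_id=48: ✗
ticket_id=49: ✗
ticket_id=50: ✓ → 89
ticket_id=51: ✗
ticket_id=52: ✓ → 90
ticket_id=53: ✗
low_sum = 39 + 25 + 63 + 58 + 35 + 89 + 90 = 399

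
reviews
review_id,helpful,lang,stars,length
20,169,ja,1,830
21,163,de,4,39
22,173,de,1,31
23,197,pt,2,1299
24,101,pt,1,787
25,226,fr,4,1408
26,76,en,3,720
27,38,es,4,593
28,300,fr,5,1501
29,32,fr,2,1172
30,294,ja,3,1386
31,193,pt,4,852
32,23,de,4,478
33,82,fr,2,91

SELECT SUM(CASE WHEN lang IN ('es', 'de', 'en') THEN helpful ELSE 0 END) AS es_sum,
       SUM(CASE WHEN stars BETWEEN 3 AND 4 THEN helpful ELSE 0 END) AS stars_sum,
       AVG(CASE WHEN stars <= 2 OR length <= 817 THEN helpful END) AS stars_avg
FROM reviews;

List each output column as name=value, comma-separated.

[es_sum: lang IN ('es', 'de', 'en')]
review_id=20: ✗
review_id=21: ✓ → 163
review_id=22: ✓ → 173
review_id=23: ✗
review_id=24: ✗
review_id=25: ✗
review_id=26: ✓ → 76
review_id=27: ✓ → 38
review_id=28: ✗
review_id=29: ✗
review_id=30: ✗
review_id=31: ✗
review_id=32: ✓ → 23
review_id=33: ✗
es_sum = 163 + 173 + 76 + 38 + 23 = 473
—
[stars_sum: stars BETWEEN 3 AND 4]
review_id=20: ✗
review_id=21: ✓ → 163
review_id=22: ✗
review_id=23: ✗
review_id=24: ✗
review_id=25: ✓ → 226
review_id=26: ✓ → 76
review_id=27: ✓ → 38
review_id=28: ✗
review_id=29: ✗
review_id=30: ✓ → 294
review_id=31: ✓ → 193
review_id=32: ✓ → 23
review_id=33: ✗
stars_sum = 163 + 226 + 76 + 38 + 294 + 193 + 23 = 1013
—
[stars_avg: stars <= 2 OR length <= 817]
review_id=20: ✓ → 169
review_id=21: ✓ → 163
review_id=22: ✓ → 173
review_id=23: ✓ → 197
review_id=24: ✓ → 101
review_id=25: ✗
review_id=26: ✓ → 76
review_id=27: ✓ → 38
review_id=28: ✗
review_id=29: ✓ → 32
review_id=30: ✗
review_id=31: ✗
review_id=32: ✓ → 23
review_id=33: ✓ → 82
stars_avg = (169 + 163 + 173 + 197 + 101 + 76 + 38 + 32 + 23 + 82) / 10 = 105.4

es_sum=473, stars_sum=1013, stars_avg=105.4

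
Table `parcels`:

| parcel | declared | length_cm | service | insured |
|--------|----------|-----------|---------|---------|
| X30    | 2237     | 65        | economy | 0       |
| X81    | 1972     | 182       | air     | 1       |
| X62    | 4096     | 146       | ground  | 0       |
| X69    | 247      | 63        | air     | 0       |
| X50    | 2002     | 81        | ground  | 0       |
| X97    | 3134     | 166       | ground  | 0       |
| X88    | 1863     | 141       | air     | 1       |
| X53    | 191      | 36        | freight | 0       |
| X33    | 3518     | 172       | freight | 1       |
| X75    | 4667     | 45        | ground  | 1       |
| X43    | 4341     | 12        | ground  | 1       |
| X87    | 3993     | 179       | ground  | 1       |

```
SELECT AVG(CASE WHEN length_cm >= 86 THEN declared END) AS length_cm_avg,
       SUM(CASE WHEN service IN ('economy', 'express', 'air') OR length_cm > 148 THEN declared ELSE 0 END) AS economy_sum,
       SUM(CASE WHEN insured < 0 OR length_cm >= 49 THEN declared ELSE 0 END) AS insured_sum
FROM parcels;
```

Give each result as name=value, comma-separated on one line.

[length_cm_avg: length_cm >= 86]
parcel=X30: ✗
parcel=X81: ✓ → 1972
parcel=X62: ✓ → 4096
parcel=X69: ✗
parcel=X50: ✗
parcel=X97: ✓ → 3134
parcel=X88: ✓ → 1863
parcel=X53: ✗
parcel=X33: ✓ → 3518
parcel=X75: ✗
parcel=X43: ✗
parcel=X87: ✓ → 3993
length_cm_avg = (1972 + 4096 + 3134 + 1863 + 3518 + 3993) / 6 = 3096
—
[economy_sum: service IN ('economy', 'express', 'air') OR length_cm > 148]
parcel=X30: ✓ → 2237
parcel=X81: ✓ → 1972
parcel=X62: ✗
parcel=X69: ✓ → 247
parcel=X50: ✗
parcel=X97: ✓ → 3134
parcel=X88: ✓ → 1863
parcel=X53: ✗
parcel=X33: ✓ → 3518
parcel=X75: ✗
parcel=X43: ✗
parcel=X87: ✓ → 3993
economy_sum = 2237 + 1972 + 247 + 3134 + 1863 + 3518 + 3993 = 16964
—
[insured_sum: insured < 0 OR length_cm >= 49]
parcel=X30: ✓ → 2237
parcel=X81: ✓ → 1972
parcel=X62: ✓ → 4096
parcel=X69: ✓ → 247
parcel=X50: ✓ → 2002
parcel=X97: ✓ → 3134
parcel=X88: ✓ → 1863
parcel=X53: ✗
parcel=X33: ✓ → 3518
parcel=X75: ✗
parcel=X43: ✗
parcel=X87: ✓ → 3993
insured_sum = 2237 + 1972 + 4096 + 247 + 2002 + 3134 + 1863 + 3518 + 3993 = 23062

length_cm_avg=3096, economy_sum=16964, insured_sum=23062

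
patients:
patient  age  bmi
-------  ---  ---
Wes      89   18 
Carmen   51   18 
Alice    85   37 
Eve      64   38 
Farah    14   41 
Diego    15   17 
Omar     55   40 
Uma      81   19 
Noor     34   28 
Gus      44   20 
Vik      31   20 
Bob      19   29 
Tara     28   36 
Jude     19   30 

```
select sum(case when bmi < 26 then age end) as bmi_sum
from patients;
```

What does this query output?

311

patient=Wes: ✓ → 89
patient=Carmen: ✓ → 51
patient=Alice: ✗
patient=Eve: ✗
patient=Farah: ✗
patient=Diego: ✓ → 15
patient=Omar: ✗
patient=Uma: ✓ → 81
patient=Noor: ✗
patient=Gus: ✓ → 44
patient=Vik: ✓ → 31
patient=Bob: ✗
patient=Tara: ✗
patient=Jude: ✗
bmi_sum = 89 + 51 + 15 + 81 + 44 + 31 = 311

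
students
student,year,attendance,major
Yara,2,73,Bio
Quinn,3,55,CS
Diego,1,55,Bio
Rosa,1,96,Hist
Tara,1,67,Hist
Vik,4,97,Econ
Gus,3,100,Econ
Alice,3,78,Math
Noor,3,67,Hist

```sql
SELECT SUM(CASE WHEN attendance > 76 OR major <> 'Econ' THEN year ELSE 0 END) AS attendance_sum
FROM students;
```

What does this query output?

21

student=Yara: ✓ → 2
student=Quinn: ✓ → 3
student=Diego: ✓ → 1
student=Rosa: ✓ → 1
student=Tara: ✓ → 1
student=Vik: ✓ → 4
student=Gus: ✓ → 3
student=Alice: ✓ → 3
student=Noor: ✓ → 3
attendance_sum = 2 + 3 + 1 + 1 + 1 + 4 + 3 + 3 + 3 = 21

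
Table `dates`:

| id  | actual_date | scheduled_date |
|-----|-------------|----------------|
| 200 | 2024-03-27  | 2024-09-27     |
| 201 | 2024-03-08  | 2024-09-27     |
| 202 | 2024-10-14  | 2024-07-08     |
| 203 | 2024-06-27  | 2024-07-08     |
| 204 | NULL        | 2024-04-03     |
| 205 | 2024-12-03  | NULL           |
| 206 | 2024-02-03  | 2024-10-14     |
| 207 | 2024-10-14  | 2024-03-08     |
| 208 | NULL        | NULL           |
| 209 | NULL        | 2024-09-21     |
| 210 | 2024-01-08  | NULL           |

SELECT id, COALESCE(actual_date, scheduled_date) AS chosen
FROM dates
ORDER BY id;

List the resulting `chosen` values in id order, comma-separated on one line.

2024-03-27, 2024-03-08, 2024-10-14, 2024-06-27, 2024-04-03, 2024-12-03, 2024-02-03, 2024-10-14, NULL, 2024-09-21, 2024-01-08

id=200: actual_date=2024-03-27 → 2024-03-27
id=201: actual_date=2024-03-08 → 2024-03-08
id=202: actual_date=2024-10-14 → 2024-10-14
id=203: actual_date=2024-06-27 → 2024-06-27
id=204: actual_date=NULL, scheduled_date=2024-04-03 → 2024-04-03
id=205: actual_date=2024-12-03 → 2024-12-03
id=206: actual_date=2024-02-03 → 2024-02-03
id=207: actual_date=2024-10-14 → 2024-10-14
id=208: actual_date=NULL, scheduled_date=NULL (all NULL) → NULL
id=209: actual_date=NULL, scheduled_date=2024-09-21 → 2024-09-21
id=210: actual_date=2024-01-08 → 2024-01-08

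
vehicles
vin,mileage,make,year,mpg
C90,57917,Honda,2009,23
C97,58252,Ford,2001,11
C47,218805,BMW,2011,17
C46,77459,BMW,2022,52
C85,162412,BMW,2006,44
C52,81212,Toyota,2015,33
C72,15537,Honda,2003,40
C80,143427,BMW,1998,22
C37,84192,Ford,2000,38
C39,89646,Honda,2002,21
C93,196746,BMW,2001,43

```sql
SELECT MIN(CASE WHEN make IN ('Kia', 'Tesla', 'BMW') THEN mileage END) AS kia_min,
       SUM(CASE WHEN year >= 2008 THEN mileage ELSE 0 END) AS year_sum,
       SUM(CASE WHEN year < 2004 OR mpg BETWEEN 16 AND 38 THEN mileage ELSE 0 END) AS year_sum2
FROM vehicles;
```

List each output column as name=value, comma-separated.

kia_min=77459, year_sum=435393, year_sum2=945734

[kia_min: make IN ('Kia', 'Tesla', 'BMW')]
vin=C90: ✗
vin=C97: ✗
vin=C47: ✓ → 218805
vin=C46: ✓ → 77459
vin=C85: ✓ → 162412
vin=C52: ✗
vin=C72: ✗
vin=C80: ✓ → 143427
vin=C37: ✗
vin=C39: ✗
vin=C93: ✓ → 196746
kia_min = MIN(218805, 77459, 162412, 143427, 196746) = 77459
—
[year_sum: year >= 2008]
vin=C90: ✓ → 57917
vin=C97: ✗
vin=C47: ✓ → 218805
vin=C46: ✓ → 77459
vin=C85: ✗
vin=C52: ✓ → 81212
vin=C72: ✗
vin=C80: ✗
vin=C37: ✗
vin=C39: ✗
vin=C93: ✗
year_sum = 57917 + 218805 + 77459 + 81212 = 435393
—
[year_sum2: year < 2004 OR mpg BETWEEN 16 AND 38]
vin=C90: ✓ → 57917
vin=C97: ✓ → 58252
vin=C47: ✓ → 218805
vin=C46: ✗
vin=C85: ✗
vin=C52: ✓ → 81212
vin=C72: ✓ → 15537
vin=C80: ✓ → 143427
vin=C37: ✓ → 84192
vin=C39: ✓ → 89646
vin=C93: ✓ → 196746
year_sum2 = 57917 + 58252 + 218805 + 81212 + 15537 + 143427 + 84192 + 89646 + 196746 = 945734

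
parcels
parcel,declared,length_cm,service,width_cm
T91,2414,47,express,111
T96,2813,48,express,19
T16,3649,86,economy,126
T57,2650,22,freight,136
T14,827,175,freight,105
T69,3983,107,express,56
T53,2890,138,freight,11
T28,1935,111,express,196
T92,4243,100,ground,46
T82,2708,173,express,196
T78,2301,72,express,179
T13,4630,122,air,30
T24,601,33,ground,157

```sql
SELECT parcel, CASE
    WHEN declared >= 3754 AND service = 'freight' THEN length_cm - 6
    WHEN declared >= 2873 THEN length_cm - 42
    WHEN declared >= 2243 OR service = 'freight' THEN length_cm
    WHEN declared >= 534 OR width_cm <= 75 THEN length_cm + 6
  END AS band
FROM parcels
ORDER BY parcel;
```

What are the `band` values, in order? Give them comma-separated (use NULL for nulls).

parcel=T13: declared >= 2873 → 80
parcel=T14: declared >= 2243 OR service = 'freight' → 175
parcel=T16: declared >= 2873 → 44
parcel=T24: declared >= 534 OR width_cm <= 75 → 39
parcel=T28: declared >= 534 OR width_cm <= 75 → 117
parcel=T53: declared >= 2873 → 96
parcel=T57: declared >= 2243 OR service = 'freight' → 22
parcel=T69: declared >= 2873 → 65
parcel=T78: declared >= 2243 OR service = 'freight' → 72
parcel=T82: declared >= 2243 OR service = 'freight' → 173
parcel=T91: declared >= 2243 OR service = 'freight' → 47
parcel=T92: declared >= 2873 → 58
parcel=T96: declared >= 2243 OR service = 'freight' → 48

80, 175, 44, 39, 117, 96, 22, 65, 72, 173, 47, 58, 48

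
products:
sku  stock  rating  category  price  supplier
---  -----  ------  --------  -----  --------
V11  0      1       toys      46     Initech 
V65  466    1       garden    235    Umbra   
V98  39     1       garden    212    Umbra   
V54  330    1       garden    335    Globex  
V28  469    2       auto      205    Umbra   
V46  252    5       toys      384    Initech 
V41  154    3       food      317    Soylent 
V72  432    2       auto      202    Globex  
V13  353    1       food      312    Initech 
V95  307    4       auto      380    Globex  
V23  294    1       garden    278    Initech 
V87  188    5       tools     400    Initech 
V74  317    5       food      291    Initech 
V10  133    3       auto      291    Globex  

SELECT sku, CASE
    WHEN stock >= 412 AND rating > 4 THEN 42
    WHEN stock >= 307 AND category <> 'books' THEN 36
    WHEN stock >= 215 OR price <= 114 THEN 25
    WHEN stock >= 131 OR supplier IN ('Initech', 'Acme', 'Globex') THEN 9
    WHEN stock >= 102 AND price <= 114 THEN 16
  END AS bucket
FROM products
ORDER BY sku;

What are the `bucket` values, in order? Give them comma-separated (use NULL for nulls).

9, 25, 36, 25, 36, 9, 25, 36, 36, 36, 36, 9, 36, NULL

sku=V10: stock >= 131 OR supplier IN ('Initech', 'Acme', 'Globex') → 9
sku=V11: stock >= 215 OR price <= 114 → 25
sku=V13: stock >= 307 AND category <> 'books' → 36
sku=V23: stock >= 215 OR price <= 114 → 25
sku=V28: stock >= 307 AND category <> 'books' → 36
sku=V41: stock >= 131 OR supplier IN ('Initech', 'Acme', 'Globex') → 9
sku=V46: stock >= 215 OR price <= 114 → 25
sku=V54: stock >= 307 AND category <> 'books' → 36
sku=V65: stock >= 307 AND category <> 'books' → 36
sku=V72: stock >= 307 AND category <> 'books' → 36
sku=V74: stock >= 307 AND category <> 'books' → 36
sku=V87: stock >= 131 OR supplier IN ('Initech', 'Acme', 'Globex') → 9
sku=V95: stock >= 307 AND category <> 'books' → 36
sku=V98: (no match → NULL) → NULL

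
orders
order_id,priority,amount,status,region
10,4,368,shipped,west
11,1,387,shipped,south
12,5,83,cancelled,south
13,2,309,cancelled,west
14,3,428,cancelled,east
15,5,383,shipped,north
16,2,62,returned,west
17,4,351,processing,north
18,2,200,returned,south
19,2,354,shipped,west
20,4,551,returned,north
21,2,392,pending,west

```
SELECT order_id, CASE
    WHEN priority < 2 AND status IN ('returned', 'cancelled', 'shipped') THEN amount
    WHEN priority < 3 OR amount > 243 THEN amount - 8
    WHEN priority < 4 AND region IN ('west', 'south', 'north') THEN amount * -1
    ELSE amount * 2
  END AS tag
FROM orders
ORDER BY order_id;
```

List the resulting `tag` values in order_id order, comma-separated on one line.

360, 387, 166, 301, 420, 375, 54, 343, 192, 346, 543, 384

order_id=10: priority < 3 OR amount > 243 → 360
order_id=11: priority < 2 AND status IN ('returned', 'cancelled', 'shipped') → 387
order_id=12: ELSE → 166
order_id=13: priority < 3 OR amount > 243 → 301
order_id=14: priority < 3 OR amount > 243 → 420
order_id=15: priority < 3 OR amount > 243 → 375
order_id=16: priority < 3 OR amount > 243 → 54
order_id=17: priority < 3 OR amount > 243 → 343
order_id=18: priority < 3 OR amount > 243 → 192
order_id=19: priority < 3 OR amount > 243 → 346
order_id=20: priority < 3 OR amount > 243 → 543
order_id=21: priority < 3 OR amount > 243 → 384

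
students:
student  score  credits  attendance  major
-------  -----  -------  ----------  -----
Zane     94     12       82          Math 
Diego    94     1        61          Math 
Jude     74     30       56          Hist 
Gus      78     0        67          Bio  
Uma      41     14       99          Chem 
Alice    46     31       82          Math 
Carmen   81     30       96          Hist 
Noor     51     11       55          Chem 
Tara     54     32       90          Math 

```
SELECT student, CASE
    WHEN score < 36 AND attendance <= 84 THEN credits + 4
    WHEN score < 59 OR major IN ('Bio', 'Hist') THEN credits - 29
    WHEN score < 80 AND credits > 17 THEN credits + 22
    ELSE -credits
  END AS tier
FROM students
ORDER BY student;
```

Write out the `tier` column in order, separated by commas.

student=Alice: score < 59 OR major IN ('Bio', 'Hist') → 2
student=Carmen: score < 59 OR major IN ('Bio', 'Hist') → 1
student=Diego: ELSE → -1
student=Gus: score < 59 OR major IN ('Bio', 'Hist') → -29
student=Jude: score < 59 OR major IN ('Bio', 'Hist') → 1
student=Noor: score < 59 OR major IN ('Bio', 'Hist') → -18
student=Tara: score < 59 OR major IN ('Bio', 'Hist') → 3
student=Uma: score < 59 OR major IN ('Bio', 'Hist') → -15
student=Zane: ELSE → -12

2, 1, -1, -29, 1, -18, 3, -15, -12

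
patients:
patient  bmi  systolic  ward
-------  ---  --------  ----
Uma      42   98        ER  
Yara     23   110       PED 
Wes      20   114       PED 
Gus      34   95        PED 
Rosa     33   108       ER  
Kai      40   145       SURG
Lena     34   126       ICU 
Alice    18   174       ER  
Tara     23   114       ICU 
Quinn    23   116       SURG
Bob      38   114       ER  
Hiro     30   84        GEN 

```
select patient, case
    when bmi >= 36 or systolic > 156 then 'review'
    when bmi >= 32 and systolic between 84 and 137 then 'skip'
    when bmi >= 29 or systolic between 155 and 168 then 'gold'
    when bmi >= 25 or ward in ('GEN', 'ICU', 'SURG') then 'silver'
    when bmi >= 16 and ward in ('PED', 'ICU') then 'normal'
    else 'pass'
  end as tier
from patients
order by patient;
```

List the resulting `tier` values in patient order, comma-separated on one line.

review, review, skip, gold, review, skip, silver, skip, silver, review, normal, normal

patient=Alice: bmi >= 36 or systolic > 156 → review
patient=Bob: bmi >= 36 or systolic > 156 → review
patient=Gus: bmi >= 32 and systolic between 84 and 137 → skip
patient=Hiro: bmi >= 29 or systolic between 155 and 168 → gold
patient=Kai: bmi >= 36 or systolic > 156 → review
patient=Lena: bmi >= 32 and systolic between 84 and 137 → skip
patient=Quinn: bmi >= 25 or ward in ('GEN', 'ICU', 'SURG') → silver
patient=Rosa: bmi >= 32 and systolic between 84 and 137 → skip
patient=Tara: bmi >= 25 or ward in ('GEN', 'ICU', 'SURG') → silver
patient=Uma: bmi >= 36 or systolic > 156 → review
patient=Wes: bmi >= 16 and ward in ('PED', 'ICU') → normal
patient=Yara: bmi >= 16 and ward in ('PED', 'ICU') → normal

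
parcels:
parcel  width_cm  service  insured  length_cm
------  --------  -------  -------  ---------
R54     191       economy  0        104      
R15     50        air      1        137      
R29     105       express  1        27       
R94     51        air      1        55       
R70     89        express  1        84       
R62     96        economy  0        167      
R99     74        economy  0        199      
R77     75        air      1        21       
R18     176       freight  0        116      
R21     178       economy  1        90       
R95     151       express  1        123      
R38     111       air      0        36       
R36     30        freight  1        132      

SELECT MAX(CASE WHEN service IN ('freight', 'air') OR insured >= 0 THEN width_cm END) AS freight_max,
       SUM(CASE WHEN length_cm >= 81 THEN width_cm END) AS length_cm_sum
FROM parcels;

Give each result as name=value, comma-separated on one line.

freight_max=191, length_cm_sum=1035

[freight_max: service IN ('freight', 'air') OR insured >= 0]
parcel=R54: ✓ → 191
parcel=R15: ✓ → 50
parcel=R29: ✓ → 105
parcel=R94: ✓ → 51
parcel=R70: ✓ → 89
parcel=R62: ✓ → 96
parcel=R99: ✓ → 74
parcel=R77: ✓ → 75
parcel=R18: ✓ → 176
parcel=R21: ✓ → 178
parcel=R95: ✓ → 151
parcel=R38: ✓ → 111
parcel=R36: ✓ → 30
freight_max = MAX(191, 50, 105, 51, 89, 96, 74, 75, 176, 178, 151, 111, 30) = 191
—
[length_cm_sum: length_cm >= 81]
parcel=R54: ✓ → 191
parcel=R15: ✓ → 50
parcel=R29: ✗
parcel=R94: ✗
parcel=R70: ✓ → 89
parcel=R62: ✓ → 96
parcel=R99: ✓ → 74
parcel=R77: ✗
parcel=R18: ✓ → 176
parcel=R21: ✓ → 178
parcel=R95: ✓ → 151
parcel=R38: ✗
parcel=R36: ✓ → 30
length_cm_sum = 191 + 50 + 89 + 96 + 74 + 176 + 178 + 151 + 30 = 1035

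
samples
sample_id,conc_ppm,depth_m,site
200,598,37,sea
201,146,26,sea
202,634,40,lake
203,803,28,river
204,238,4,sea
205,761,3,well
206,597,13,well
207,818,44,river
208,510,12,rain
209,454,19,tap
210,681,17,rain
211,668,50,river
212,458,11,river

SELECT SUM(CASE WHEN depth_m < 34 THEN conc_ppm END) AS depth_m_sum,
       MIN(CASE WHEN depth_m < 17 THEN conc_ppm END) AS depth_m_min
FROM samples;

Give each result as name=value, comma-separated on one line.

depth_m_sum=4648, depth_m_min=238

[depth_m_sum: depth_m < 34]
sample_id=200: ✗
sample_id=201: ✓ → 146
sample_id=202: ✗
sample_id=203: ✓ → 803
sample_id=204: ✓ → 238
sample_id=205: ✓ → 761
sample_id=206: ✓ → 597
sample_id=207: ✗
sample_id=208: ✓ → 510
sample_id=209: ✓ → 454
sample_id=210: ✓ → 681
sample_id=211: ✗
sample_id=212: ✓ → 458
depth_m_sum = 146 + 803 + 238 + 761 + 597 + 510 + 454 + 681 + 458 = 4648
—
[depth_m_min: depth_m < 17]
sample_id=200: ✗
sample_id=201: ✗
sample_id=202: ✗
sample_id=203: ✗
sample_id=204: ✓ → 238
sample_id=205: ✓ → 761
sample_id=206: ✓ → 597
sample_id=207: ✗
sample_id=208: ✓ → 510
sample_id=209: ✗
sample_id=210: ✗
sample_id=211: ✗
sample_id=212: ✓ → 458
depth_m_min = MIN(238, 761, 597, 510, 458) = 238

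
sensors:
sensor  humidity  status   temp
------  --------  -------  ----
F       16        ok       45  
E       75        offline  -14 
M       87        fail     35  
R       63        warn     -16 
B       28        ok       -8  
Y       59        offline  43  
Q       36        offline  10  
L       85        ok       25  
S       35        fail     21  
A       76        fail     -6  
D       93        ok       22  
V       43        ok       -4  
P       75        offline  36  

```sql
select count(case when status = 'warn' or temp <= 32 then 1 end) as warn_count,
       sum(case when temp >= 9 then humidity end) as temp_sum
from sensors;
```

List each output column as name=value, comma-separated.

[warn_count: status = 'warn' or temp <= 32]
sensor=F: ✗
sensor=E: ✓ → 1
sensor=M: ✗
sensor=R: ✓ → 1
sensor=B: ✓ → 1
sensor=Y: ✗
sensor=Q: ✓ → 1
sensor=L: ✓ → 1
sensor=S: ✓ → 1
sensor=A: ✓ → 1
sensor=D: ✓ → 1
sensor=V: ✓ → 1
sensor=P: ✗
warn_count = COUNT(1, 1, 1, 1, 1, 1, 1, 1, 1) = 9
—
[temp_sum: temp >= 9]
sensor=F: ✓ → 16
sensor=E: ✗
sensor=M: ✓ → 87
sensor=R: ✗
sensor=B: ✗
sensor=Y: ✓ → 59
sensor=Q: ✓ → 36
sensor=L: ✓ → 85
sensor=S: ✓ → 35
sensor=A: ✗
sensor=D: ✓ → 93
sensor=V: ✗
sensor=P: ✓ → 75
temp_sum = 16 + 87 + 59 + 36 + 85 + 35 + 93 + 75 = 486

warn_count=9, temp_sum=486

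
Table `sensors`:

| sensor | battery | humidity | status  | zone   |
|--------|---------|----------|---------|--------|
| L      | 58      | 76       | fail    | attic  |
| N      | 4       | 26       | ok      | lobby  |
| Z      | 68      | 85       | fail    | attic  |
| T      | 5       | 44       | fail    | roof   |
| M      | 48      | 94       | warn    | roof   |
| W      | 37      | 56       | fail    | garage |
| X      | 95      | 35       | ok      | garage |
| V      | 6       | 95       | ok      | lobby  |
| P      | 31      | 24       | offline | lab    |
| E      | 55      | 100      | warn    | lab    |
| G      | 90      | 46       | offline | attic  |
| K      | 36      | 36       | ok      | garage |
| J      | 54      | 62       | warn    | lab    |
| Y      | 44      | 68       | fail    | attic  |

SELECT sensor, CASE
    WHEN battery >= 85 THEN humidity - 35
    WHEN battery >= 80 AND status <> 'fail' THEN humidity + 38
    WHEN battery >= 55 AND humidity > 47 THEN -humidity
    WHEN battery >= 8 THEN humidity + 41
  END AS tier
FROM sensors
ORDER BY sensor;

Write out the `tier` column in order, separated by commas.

-100, 11, 103, 77, -76, 135, NULL, 65, NULL, NULL, 97, 0, 109, -85

sensor=E: battery >= 55 AND humidity > 47 → -100
sensor=G: battery >= 85 → 11
sensor=J: battery >= 8 → 103
sensor=K: battery >= 8 → 77
sensor=L: battery >= 55 AND humidity > 47 → -76
sensor=M: battery >= 8 → 135
sensor=N: (no match → NULL) → NULL
sensor=P: battery >= 8 → 65
sensor=T: (no match → NULL) → NULL
sensor=V: (no match → NULL) → NULL
sensor=W: battery >= 8 → 97
sensor=X: battery >= 85 → 0
sensor=Y: battery >= 8 → 109
sensor=Z: battery >= 55 AND humidity > 47 → -85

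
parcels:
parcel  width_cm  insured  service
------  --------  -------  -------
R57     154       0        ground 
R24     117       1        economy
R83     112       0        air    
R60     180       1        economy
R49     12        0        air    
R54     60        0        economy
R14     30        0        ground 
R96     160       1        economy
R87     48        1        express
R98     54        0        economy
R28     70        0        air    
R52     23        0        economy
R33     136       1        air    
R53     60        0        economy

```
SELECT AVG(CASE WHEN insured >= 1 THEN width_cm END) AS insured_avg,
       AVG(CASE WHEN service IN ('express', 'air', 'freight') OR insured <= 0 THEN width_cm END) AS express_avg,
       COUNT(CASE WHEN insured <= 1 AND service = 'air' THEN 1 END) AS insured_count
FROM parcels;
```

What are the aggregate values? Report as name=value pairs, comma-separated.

[insured_avg: insured >= 1]
parcel=R57: ✗
parcel=R24: ✓ → 117
parcel=R83: ✗
parcel=R60: ✓ → 180
parcel=R49: ✗
parcel=R54: ✗
parcel=R14: ✗
parcel=R96: ✓ → 160
parcel=R87: ✓ → 48
parcel=R98: ✗
parcel=R28: ✗
parcel=R52: ✗
parcel=R33: ✓ → 136
parcel=R53: ✗
insured_avg = (117 + 180 + 160 + 48 + 136) / 5 = 128.2
—
[express_avg: service IN ('express', 'air', 'freight') OR insured <= 0]
parcel=R57: ✓ → 154
parcel=R24: ✗
parcel=R83: ✓ → 112
parcel=R60: ✗
parcel=R49: ✓ → 12
parcel=R54: ✓ → 60
parcel=R14: ✓ → 30
parcel=R96: ✗
parcel=R87: ✓ → 48
parcel=R98: ✓ → 54
parcel=R28: ✓ → 70
parcel=R52: ✓ → 23
parcel=R33: ✓ → 136
parcel=R53: ✓ → 60
express_avg = (154 + 112 + 12 + 60 + 30 + 48 + 54 + 70 + 23 + 136 + 60) / 11 = 69
—
[insured_count: insured <= 1 AND service = 'air']
parcel=R57: ✗
parcel=R24: ✗
parcel=R83: ✓ → 1
parcel=R60: ✗
parcel=R49: ✓ → 1
parcel=R54: ✗
parcel=R14: ✗
parcel=R96: ✗
parcel=R87: ✗
parcel=R98: ✗
parcel=R28: ✓ → 1
parcel=R52: ✗
parcel=R33: ✓ → 1
parcel=R53: ✗
insured_count = COUNT(1, 1, 1, 1) = 4

insured_avg=128.2, express_avg=69, insured_count=4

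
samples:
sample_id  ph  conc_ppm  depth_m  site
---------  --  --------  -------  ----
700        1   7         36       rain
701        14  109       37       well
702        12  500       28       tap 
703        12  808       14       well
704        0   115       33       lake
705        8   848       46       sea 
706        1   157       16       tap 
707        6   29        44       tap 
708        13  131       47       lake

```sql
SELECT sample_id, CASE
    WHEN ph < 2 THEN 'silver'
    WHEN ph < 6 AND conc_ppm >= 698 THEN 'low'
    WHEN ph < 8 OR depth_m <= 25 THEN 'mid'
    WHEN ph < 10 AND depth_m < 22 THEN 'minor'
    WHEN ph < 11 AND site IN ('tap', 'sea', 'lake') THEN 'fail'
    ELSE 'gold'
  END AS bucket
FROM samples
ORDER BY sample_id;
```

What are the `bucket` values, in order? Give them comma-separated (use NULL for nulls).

silver, gold, gold, mid, silver, fail, silver, mid, gold

sample_id=700: ph < 2 → silver
sample_id=701: ELSE → gold
sample_id=702: ELSE → gold
sample_id=703: ph < 8 OR depth_m <= 25 → mid
sample_id=704: ph < 2 → silver
sample_id=705: ph < 11 AND site IN ('tap', 'sea', 'lake') → fail
sample_id=706: ph < 2 → silver
sample_id=707: ph < 8 OR depth_m <= 25 → mid
sample_id=708: ELSE → gold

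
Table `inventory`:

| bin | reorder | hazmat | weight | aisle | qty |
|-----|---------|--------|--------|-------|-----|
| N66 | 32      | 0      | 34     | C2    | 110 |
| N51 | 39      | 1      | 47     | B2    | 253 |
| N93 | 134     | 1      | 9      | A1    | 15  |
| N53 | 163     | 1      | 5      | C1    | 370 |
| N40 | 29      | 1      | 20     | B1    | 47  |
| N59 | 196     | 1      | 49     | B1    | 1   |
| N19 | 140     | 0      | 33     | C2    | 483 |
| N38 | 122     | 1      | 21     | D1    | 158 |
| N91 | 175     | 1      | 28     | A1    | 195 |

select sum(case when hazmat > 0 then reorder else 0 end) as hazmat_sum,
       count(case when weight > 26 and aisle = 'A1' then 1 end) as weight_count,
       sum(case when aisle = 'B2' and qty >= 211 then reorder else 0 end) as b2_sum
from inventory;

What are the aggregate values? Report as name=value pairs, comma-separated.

[hazmat_sum: hazmat > 0]
bin=N66: ✗
bin=N51: ✓ → 39
bin=N93: ✓ → 134
bin=N53: ✓ → 163
bin=N40: ✓ → 29
bin=N59: ✓ → 196
bin=N19: ✗
bin=N38: ✓ → 122
bin=N91: ✓ → 175
hazmat_sum = 39 + 134 + 163 + 29 + 196 + 122 + 175 = 858
—
[weight_count: weight > 26 and aisle = 'A1']
bin=N66: ✗
bin=N51: ✗
bin=N93: ✗
bin=N53: ✗
bin=N40: ✗
bin=N59: ✗
bin=N19: ✗
bin=N38: ✗
bin=N91: ✓ → 1
weight_count = COUNT(1) = 1
—
[b2_sum: aisle = 'B2' and qty >= 211]
bin=N66: ✗
bin=N51: ✓ → 39
bin=N93: ✗
bin=N53: ✗
bin=N40: ✗
bin=N59: ✗
bin=N19: ✗
bin=N38: ✗
bin=N91: ✗
b2_sum = 39

hazmat_sum=858, weight_count=1, b2_sum=39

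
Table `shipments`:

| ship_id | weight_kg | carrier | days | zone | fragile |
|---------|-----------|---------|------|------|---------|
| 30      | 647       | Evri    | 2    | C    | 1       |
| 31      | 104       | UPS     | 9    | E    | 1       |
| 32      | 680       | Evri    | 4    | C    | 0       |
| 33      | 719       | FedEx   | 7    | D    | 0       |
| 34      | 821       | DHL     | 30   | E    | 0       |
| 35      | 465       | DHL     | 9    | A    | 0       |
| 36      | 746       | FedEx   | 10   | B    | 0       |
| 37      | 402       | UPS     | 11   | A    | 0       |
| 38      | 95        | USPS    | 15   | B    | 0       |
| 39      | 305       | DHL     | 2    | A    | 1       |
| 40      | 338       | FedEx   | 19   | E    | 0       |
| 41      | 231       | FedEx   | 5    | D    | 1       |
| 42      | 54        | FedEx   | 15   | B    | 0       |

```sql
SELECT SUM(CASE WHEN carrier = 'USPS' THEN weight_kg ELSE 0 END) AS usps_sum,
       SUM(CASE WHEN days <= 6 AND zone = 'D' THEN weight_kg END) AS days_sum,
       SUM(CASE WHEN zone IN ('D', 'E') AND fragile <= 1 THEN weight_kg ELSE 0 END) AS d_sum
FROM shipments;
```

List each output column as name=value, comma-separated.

[usps_sum: carrier = 'USPS']
ship_id=30: ✗
ship_id=31: ✗
ship_id=32: ✗
ship_id=33: ✗
ship_id=34: ✗
ship_id=35: ✗
ship_id=36: ✗
ship_id=37: ✗
ship_id=38: ✓ → 95
ship_id=39: ✗
ship_id=40: ✗
ship_id=41: ✗
ship_id=42: ✗
usps_sum = 95
—
[days_sum: days <= 6 AND zone = 'D']
ship_id=30: ✗
ship_id=31: ✗
ship_id=32: ✗
ship_id=33: ✗
ship_id=34: ✗
ship_id=35: ✗
ship_id=36: ✗
ship_id=37: ✗
ship_id=38: ✗
ship_id=39: ✗
ship_id=40: ✗
ship_id=41: ✓ → 231
ship_id=42: ✗
days_sum = 231
—
[d_sum: zone IN ('D', 'E') AND fragile <= 1]
ship_id=30: ✗
ship_id=31: ✓ → 104
ship_id=32: ✗
ship_id=33: ✓ → 719
ship_id=34: ✓ → 821
ship_id=35: ✗
ship_id=36: ✗
ship_id=37: ✗
ship_id=38: ✗
ship_id=39: ✗
ship_id=40: ✓ → 338
ship_id=41: ✓ → 231
ship_id=42: ✗
d_sum = 104 + 719 + 821 + 338 + 231 = 2213

usps_sum=95, days_sum=231, d_sum=2213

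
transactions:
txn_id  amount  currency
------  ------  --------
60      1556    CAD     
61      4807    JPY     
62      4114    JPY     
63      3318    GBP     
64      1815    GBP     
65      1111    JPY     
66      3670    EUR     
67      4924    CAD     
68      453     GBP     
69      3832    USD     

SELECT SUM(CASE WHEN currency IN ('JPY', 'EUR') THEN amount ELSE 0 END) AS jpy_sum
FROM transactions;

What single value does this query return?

txn_id=60: ✗
txn_id=61: ✓ → 4807
txn_id=62: ✓ → 4114
txn_id=63: ✗
txn_id=64: ✗
txn_id=65: ✓ → 1111
txn_id=66: ✓ → 3670
txn_id=67: ✗
txn_id=68: ✗
txn_id=69: ✗
jpy_sum = 4807 + 4114 + 1111 + 3670 = 13702

13702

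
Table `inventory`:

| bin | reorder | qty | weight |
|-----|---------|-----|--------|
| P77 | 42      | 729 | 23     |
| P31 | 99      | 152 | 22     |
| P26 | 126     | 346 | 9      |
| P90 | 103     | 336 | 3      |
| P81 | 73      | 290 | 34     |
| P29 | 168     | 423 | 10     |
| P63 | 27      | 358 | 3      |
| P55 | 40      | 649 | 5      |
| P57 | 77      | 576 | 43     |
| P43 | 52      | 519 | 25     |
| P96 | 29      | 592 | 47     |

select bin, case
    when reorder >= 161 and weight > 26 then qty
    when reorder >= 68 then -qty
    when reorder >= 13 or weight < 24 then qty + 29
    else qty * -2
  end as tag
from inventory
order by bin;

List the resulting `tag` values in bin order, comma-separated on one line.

-346, -423, -152, 548, 678, -576, 387, 758, -290, -336, 621

bin=P26: reorder >= 68 → -346
bin=P29: reorder >= 68 → -423
bin=P31: reorder >= 68 → -152
bin=P43: reorder >= 13 or weight < 24 → 548
bin=P55: reorder >= 13 or weight < 24 → 678
bin=P57: reorder >= 68 → -576
bin=P63: reorder >= 13 or weight < 24 → 387
bin=P77: reorder >= 13 or weight < 24 → 758
bin=P81: reorder >= 68 → -290
bin=P90: reorder >= 68 → -336
bin=P96: reorder >= 13 or weight < 24 → 621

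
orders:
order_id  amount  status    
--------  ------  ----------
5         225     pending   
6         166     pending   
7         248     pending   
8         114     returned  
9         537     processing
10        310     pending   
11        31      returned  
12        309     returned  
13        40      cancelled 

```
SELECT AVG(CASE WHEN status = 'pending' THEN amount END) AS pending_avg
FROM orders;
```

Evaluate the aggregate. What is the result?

order_id=5: ✓ → 225
order_id=6: ✓ → 166
order_id=7: ✓ → 248
order_id=8: ✗
order_id=9: ✗
order_id=10: ✓ → 310
order_id=11: ✗
order_id=12: ✗
order_id=13: ✗
pending_avg = (225 + 166 + 248 + 310) / 4 = 237.25

237.25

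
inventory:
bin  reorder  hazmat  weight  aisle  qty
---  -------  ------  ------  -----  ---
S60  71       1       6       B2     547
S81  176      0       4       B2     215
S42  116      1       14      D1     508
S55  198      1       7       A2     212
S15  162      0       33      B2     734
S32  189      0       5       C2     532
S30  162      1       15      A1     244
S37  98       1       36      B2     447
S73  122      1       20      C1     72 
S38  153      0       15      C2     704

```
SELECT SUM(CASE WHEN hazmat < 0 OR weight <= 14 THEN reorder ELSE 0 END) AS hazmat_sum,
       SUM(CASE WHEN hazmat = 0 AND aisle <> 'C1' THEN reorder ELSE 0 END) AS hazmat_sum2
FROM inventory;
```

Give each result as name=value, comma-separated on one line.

hazmat_sum=750, hazmat_sum2=680

[hazmat_sum: hazmat < 0 OR weight <= 14]
bin=S60: ✓ → 71
bin=S81: ✓ → 176
bin=S42: ✓ → 116
bin=S55: ✓ → 198
bin=S15: ✗
bin=S32: ✓ → 189
bin=S30: ✗
bin=S37: ✗
bin=S73: ✗
bin=S38: ✗
hazmat_sum = 71 + 176 + 116 + 198 + 189 = 750
—
[hazmat_sum2: hazmat = 0 AND aisle <> 'C1']
bin=S60: ✗
bin=S81: ✓ → 176
bin=S42: ✗
bin=S55: ✗
bin=S15: ✓ → 162
bin=S32: ✓ → 189
bin=S30: ✗
bin=S37: ✗
bin=S73: ✗
bin=S38: ✓ → 153
hazmat_sum2 = 176 + 162 + 189 + 153 = 680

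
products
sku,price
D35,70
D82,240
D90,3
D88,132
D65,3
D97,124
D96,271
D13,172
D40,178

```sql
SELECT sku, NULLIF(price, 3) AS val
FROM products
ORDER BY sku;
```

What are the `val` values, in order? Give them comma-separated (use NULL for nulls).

172, 70, 178, NULL, 240, 132, NULL, 271, 124

sku=D13: price=172 vs 3: differ → 172
sku=D35: price=70 vs 3: differ → 70
sku=D40: price=178 vs 3: differ → 178
sku=D65: price=3 vs 3: equal → NULL
sku=D82: price=240 vs 3: differ → 240
sku=D88: price=132 vs 3: differ → 132
sku=D90: price=3 vs 3: equal → NULL
sku=D96: price=271 vs 3: differ → 271
sku=D97: price=124 vs 3: differ → 124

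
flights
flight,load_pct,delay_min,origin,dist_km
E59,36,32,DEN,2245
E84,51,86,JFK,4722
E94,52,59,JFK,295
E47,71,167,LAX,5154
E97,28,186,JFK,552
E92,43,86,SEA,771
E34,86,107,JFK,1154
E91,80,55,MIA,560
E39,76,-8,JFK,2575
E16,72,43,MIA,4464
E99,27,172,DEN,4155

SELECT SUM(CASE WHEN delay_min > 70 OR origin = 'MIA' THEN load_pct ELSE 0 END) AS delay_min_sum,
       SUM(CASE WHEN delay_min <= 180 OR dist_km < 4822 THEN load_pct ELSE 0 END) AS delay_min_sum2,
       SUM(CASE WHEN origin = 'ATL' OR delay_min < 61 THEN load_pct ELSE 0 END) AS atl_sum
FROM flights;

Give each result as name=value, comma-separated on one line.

delay_min_sum=458, delay_min_sum2=622, atl_sum=316

[delay_min_sum: delay_min > 70 OR origin = 'MIA']
flight=E59: ✗
flight=E84: ✓ → 51
flight=E94: ✗
flight=E47: ✓ → 71
flight=E97: ✓ → 28
flight=E92: ✓ → 43
flight=E34: ✓ → 86
flight=E91: ✓ → 80
flight=E39: ✗
flight=E16: ✓ → 72
flight=E99: ✓ → 27
delay_min_sum = 51 + 71 + 28 + 43 + 86 + 80 + 72 + 27 = 458
—
[delay_min_sum2: delay_min <= 180 OR dist_km < 4822]
flight=E59: ✓ → 36
flight=E84: ✓ → 51
flight=E94: ✓ → 52
flight=E47: ✓ → 71
flight=E97: ✓ → 28
flight=E92: ✓ → 43
flight=E34: ✓ → 86
flight=E91: ✓ → 80
flight=E39: ✓ → 76
flight=E16: ✓ → 72
flight=E99: ✓ → 27
delay_min_sum2 = 36 + 51 + 52 + 71 + 28 + 43 + 86 + 80 + 76 + 72 + 27 = 622
—
[atl_sum: origin = 'ATL' OR delay_min < 61]
flight=E59: ✓ → 36
flight=E84: ✗
flight=E94: ✓ → 52
flight=E47: ✗
flight=E97: ✗
flight=E92: ✗
flight=E34: ✗
flight=E91: ✓ → 80
flight=E39: ✓ → 76
flight=E16: ✓ → 72
flight=E99: ✗
atl_sum = 36 + 52 + 80 + 76 + 72 = 316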